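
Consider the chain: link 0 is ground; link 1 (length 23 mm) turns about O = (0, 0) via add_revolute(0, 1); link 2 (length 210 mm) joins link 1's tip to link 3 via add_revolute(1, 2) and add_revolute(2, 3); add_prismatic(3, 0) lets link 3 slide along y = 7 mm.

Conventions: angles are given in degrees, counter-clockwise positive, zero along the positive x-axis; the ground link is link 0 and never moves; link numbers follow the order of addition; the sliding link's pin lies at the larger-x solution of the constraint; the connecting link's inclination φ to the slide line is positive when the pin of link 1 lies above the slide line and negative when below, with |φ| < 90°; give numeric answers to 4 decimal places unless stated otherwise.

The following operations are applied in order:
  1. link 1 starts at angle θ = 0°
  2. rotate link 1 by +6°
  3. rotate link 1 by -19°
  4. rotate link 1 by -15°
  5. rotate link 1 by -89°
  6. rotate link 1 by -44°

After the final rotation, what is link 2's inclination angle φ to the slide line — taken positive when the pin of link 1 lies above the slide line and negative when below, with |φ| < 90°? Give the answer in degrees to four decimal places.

geometry: r = 23 mm, L = 210 mm, e = 7 mm; θ starts at 0°
rotate link 1 by +6°: θ ← 0° +6° = 6°
rotate link 1 by -19°: θ ← 6° -19° = -13°
rotate link 1 by -15°: θ ← -13° -15° = -28°
rotate link 1 by -89°: θ ← -28° -89° = -117°
rotate link 1 by -44°: θ ← -117° -44° = -161°
h = r sin θ − e = -7.488068 − 7 = -14.488068
sin φ = h / L = -14.488068 / 210 = -0.06899080
φ = arcsin(-0.06899080) = -3.956024°

-3.9560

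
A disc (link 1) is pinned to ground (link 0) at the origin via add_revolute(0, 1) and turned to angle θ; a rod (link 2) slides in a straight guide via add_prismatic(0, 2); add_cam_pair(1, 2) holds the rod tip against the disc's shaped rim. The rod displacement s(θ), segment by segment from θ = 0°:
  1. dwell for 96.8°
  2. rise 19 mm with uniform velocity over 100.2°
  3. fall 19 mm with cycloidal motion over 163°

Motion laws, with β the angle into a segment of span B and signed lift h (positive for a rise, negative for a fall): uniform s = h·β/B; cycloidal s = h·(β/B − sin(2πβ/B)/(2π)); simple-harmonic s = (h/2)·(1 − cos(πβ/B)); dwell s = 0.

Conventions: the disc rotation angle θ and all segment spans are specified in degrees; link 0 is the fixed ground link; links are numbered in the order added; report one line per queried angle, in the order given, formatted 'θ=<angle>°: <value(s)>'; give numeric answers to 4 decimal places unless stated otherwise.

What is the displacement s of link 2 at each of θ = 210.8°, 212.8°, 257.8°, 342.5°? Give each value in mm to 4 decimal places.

segment 1 (0° to 96.8°, dwell): s unchanged at 0.0000
segment 2 (96.8° to 197°, uniform, h = 19) is passed completely: s = 0.0000 + (19) = 19.0000
θ = 210.8° falls in segment 3 (197° to 360°, cycloidal, h = -19): β = 210.8 − 197 = 13.8°, B = 163°; Δs = -19·(0.0847 − sin(2π·0.0847)/(2π)) = -0.0748; s = 19.0000 − 0.0748 = 18.9252
θ = 212.8° falls in segment 3 (197° to 360°, cycloidal, h = -19): β = 212.8 − 197 = 15.8°, B = 163°; Δs = -19·(0.0969 − sin(2π·0.0969)/(2π)) = -0.1118; s = 19.0000 − 0.1118 = 18.8882
θ = 257.8° falls in segment 3 (197° to 360°, cycloidal, h = -19): β = 257.8 − 197 = 60.8°, B = 163°; Δs = -19·(0.3730 − sin(2π·0.3730)/(2π)) = -4.9222; s = 19.0000 − 4.9222 = 14.0778
θ = 342.5° falls in segment 3 (197° to 360°, cycloidal, h = -19): β = 342.5 − 197 = 145.5°, B = 163°; Δs = -19·(0.8926 − sin(2π·0.8926)/(2π)) = -18.8488; s = 19.0000 − 18.8488 = 0.1512

θ=210.8°: 18.9252
θ=212.8°: 18.8882
θ=257.8°: 14.0778
θ=342.5°: 0.1512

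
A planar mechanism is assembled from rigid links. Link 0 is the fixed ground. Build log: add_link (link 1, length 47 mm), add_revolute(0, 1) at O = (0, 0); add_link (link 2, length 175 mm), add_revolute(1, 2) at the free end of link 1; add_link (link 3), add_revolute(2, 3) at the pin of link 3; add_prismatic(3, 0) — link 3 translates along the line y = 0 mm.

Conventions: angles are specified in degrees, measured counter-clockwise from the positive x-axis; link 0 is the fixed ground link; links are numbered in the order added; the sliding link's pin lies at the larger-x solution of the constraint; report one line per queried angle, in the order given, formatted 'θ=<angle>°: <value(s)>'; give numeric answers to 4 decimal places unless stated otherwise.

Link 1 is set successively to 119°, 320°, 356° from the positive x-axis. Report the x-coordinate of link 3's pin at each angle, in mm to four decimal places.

geometry: r = 47 mm, L = 175 mm, e = 0 mm
θ=119°: crank pin P = (r cos θ, r sin θ) = (-22.786052, 41.107126)
θ=119°: h = r sin θ − e = 41.107126 − 0 = 41.107126
θ=119°: x = r cos θ + √(L² − h²) = -22.786052 + 170.103510 = 147.317458
θ=320°: crank pin P = (r cos θ, r sin θ) = (36.004089, -30.211018)
θ=320°: h = r sin θ − e = -30.211018 − 0 = -30.211018
θ=320°: x = r cos θ + √(L² − h²) = 36.004089 + 172.372545 = 208.376634
θ=356°: crank pin P = (r cos θ, r sin θ) = (46.885510, -3.278554)
θ=356°: h = r sin θ − e = -3.278554 − 0 = -3.278554
θ=356°: x = r cos θ + √(L² − h²) = 46.885510 + 174.969286 = 221.854796

θ=119°: 147.3175
θ=320°: 208.3766
θ=356°: 221.8548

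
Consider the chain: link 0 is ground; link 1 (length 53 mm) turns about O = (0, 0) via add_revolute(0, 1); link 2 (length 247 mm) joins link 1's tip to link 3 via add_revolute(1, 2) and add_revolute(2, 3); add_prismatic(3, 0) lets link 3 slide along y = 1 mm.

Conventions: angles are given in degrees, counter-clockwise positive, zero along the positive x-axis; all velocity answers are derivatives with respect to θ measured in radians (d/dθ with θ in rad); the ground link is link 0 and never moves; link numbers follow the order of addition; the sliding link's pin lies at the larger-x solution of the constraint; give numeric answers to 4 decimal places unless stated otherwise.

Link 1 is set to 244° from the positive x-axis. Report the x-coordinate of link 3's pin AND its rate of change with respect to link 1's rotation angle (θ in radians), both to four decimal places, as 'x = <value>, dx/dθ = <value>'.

geometry: r = 53 mm, L = 247 mm, e = 1 mm
crank pin P = (r cos θ, r sin θ) = (-23.233671, -47.636084)
h = r sin θ − e = -47.636084 − 1 = -48.636084
x = r cos θ + √(L² − h²) = -23.233671 + 242.164265 = 218.930594
dx/dθ = −r sin θ − h·r cos θ/√(L² − h²) (θ in radians; h = -48.636084) = 42.969852

x = 218.9306, dx/dθ = 42.9699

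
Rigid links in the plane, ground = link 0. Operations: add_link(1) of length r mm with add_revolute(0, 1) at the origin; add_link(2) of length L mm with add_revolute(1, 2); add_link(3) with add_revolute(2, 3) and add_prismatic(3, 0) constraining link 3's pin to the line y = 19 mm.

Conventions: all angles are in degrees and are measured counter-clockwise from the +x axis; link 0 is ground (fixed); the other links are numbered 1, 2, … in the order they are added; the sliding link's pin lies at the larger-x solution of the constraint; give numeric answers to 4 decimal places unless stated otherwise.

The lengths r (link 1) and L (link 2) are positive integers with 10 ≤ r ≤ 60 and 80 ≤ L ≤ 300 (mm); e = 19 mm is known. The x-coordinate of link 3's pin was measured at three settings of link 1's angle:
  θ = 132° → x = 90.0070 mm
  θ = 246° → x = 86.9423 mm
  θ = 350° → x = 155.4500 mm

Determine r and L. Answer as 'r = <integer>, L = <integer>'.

constraint per measurement: (x − r cos θ)² + (r sin θ − e)² = L²
subtracting the θ₁ and θ₂ equations cancels the r² and L² terms:
r = (x₁² − x₂²) / (2[(x₁cos θ₁ + e sin θ₁) − (x₂cos θ₂ + e sin θ₂)]) = 41.0005 → r = 41
L² = (x₁ − r cos θ₁)² + (r sin θ₁ − e)² = 13924.0084 → L = 118.0000 → L = 118
check at θ₃=350°: x = 155.4500 (printed 155.4500) ✓

r = 41, L = 118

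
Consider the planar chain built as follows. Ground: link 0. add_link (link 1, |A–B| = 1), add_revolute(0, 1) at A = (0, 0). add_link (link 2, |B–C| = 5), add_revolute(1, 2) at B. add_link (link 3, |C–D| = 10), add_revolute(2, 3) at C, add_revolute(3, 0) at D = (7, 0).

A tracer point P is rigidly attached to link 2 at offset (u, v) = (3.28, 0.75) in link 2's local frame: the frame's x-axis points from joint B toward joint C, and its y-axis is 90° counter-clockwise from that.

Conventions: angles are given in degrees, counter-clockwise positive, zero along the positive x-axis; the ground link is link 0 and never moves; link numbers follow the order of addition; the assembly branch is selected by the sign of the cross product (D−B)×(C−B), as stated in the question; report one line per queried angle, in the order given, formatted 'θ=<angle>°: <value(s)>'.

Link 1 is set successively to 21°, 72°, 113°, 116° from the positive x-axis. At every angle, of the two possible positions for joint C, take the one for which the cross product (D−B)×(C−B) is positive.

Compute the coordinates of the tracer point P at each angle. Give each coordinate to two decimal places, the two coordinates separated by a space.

A=(0,0), D=(7.00,0)
θ=21°: B = A + 1.00·(cos21°, sin21°) = (0.9336, 0.3584)
θ=21°: |BD| = 6.0770
θ=21°: circle(B,5.00) ∩ circle(D,10.00): a=-3.1323, h=3.8973
θ=21°:   candidates: C₊=(-1.9635,4.4336) cross=23.684; C₋=(-2.4231,-3.3474) cross=-23.684
θ=21°:   branch + wants cross > 0 → take C=(-1.9635,4.4336) (cross=23.684)
θ=21°: ex = (C−B)/|BC| = (-0.5794,0.8150); ey = (-0.8150,-0.5794)
θ=21°: P = B + 3.28·ex + 0.75·ey = (-1.5782,2.5971)
θ=72°: B = A + 1.00·(cos72°, sin72°) = (0.3090, 0.9511)
θ=72°: |BD| = 6.7582
θ=72°: circle(B,5.00) ∩ circle(D,10.00): a=-2.1697, h=4.5047
θ=72°:   candidates: C₊=(-1.2051,5.7163) cross=30.444; C₋=(-2.4730,-3.2035) cross=-30.444
θ=72°:   branch + wants cross > 0 → take C=(-1.2051,5.7163) (cross=30.444)
θ=72°: ex = (C−B)/|BC| = (-0.3028,0.9530); ey = (-0.9530,-0.3028)
θ=72°: P = B + 3.28·ex + 0.75·ey = (-1.3990,3.8499)
θ=113°: B = A + 1.00·(cos113°, sin113°) = (-0.3907, 0.9205)
θ=113°: |BD| = 7.4478
θ=113°: circle(B,5.00) ∩ circle(D,10.00): a=-1.3111, h=4.8250
θ=113°:   candidates: C₊=(-1.0954,5.8706) cross=35.936; C₋=(-2.2881,-3.7055) cross=-35.936
θ=113°:   branch + wants cross > 0 → take C=(-1.0954,5.8706) (cross=35.936)
θ=113°: ex = (C−B)/|BC| = (-0.1409,0.9900); ey = (-0.9900,-0.1409)
θ=113°: P = B + 3.28·ex + 0.75·ey = (-1.5955,4.0621)
θ=116°: B = A + 1.00·(cos116°, sin116°) = (-0.4384, 0.8988)
θ=116°: |BD| = 7.4925
θ=116°: circle(B,5.00) ∩ circle(D,10.00): a=-1.2588, h=4.8390
θ=116°:   candidates: C₊=(-1.1076,5.8538) cross=36.256; C₋=(-2.2685,-3.7542) cross=-36.256
θ=116°:   branch + wants cross > 0 → take C=(-1.1076,5.8538) (cross=36.256)
θ=116°: ex = (C−B)/|BC| = (-0.1338,0.9910); ey = (-0.9910,-0.1338)
θ=116°: P = B + 3.28·ex + 0.75·ey = (-1.6206,4.0489)

θ=21°: -1.58 2.60
θ=72°: -1.40 3.85
θ=113°: -1.60 4.06
θ=116°: -1.62 4.05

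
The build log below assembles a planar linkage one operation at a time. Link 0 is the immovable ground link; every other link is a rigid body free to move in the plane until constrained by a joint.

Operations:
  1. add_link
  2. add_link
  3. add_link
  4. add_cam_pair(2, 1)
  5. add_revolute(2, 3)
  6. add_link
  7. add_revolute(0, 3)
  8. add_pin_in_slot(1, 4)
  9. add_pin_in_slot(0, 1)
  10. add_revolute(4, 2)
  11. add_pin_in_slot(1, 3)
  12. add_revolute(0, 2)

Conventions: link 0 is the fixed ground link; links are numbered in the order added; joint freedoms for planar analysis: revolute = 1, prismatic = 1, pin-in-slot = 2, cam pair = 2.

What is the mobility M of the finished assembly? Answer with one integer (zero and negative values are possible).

(L,J1,J2)=(1,0,0); link0 fixed
link1: (2,0,0)
link2: (3,0,0)
link3: (4,0,0)
C 2-1 [J2]: (4,0,1)
R 2-3 [J1]: (4,1,1)
link4: (5,1,1)
R 0-3 [J1]: (5,2,1)
PS 1-4 [J2]: (5,2,2)
PS 0-1 [J2]: (5,2,3)
R 4-2 [J1]: (5,3,3)
PS 1-3 [J2]: (5,3,4)
R 0-2 [J1]: (5,4,4)
Grübler: 3·4 − 2·4 − 4 = 0

M = 0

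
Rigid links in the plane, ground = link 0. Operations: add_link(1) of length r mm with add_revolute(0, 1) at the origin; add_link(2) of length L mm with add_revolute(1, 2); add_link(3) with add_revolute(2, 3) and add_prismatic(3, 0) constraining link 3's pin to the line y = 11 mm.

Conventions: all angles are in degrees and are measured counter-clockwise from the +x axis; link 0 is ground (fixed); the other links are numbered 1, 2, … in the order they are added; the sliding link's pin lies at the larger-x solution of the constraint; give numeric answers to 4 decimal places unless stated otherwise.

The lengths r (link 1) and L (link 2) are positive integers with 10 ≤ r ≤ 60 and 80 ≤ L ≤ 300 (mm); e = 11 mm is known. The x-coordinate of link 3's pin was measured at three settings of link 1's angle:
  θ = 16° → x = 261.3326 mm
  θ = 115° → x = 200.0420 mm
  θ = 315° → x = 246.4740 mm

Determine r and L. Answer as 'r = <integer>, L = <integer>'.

constraint per measurement: (x − r cos θ)² + (r sin θ − e)² = L²
subtracting the θ₁ and θ₂ equations cancels the r² and L² terms:
r = (x₁² − x₂²) / (2[(x₁cos θ₁ + e sin θ₁) − (x₂cos θ₂ + e sin θ₂)]) = 43.0000 → r = 43
L² = (x₁ − r cos θ₁)² + (r sin θ₁ − e)² = 48399.9993 → L = 220.0000 → L = 220
check at θ₃=315°: x = 246.4740 (printed 246.4740) ✓

r = 43, L = 220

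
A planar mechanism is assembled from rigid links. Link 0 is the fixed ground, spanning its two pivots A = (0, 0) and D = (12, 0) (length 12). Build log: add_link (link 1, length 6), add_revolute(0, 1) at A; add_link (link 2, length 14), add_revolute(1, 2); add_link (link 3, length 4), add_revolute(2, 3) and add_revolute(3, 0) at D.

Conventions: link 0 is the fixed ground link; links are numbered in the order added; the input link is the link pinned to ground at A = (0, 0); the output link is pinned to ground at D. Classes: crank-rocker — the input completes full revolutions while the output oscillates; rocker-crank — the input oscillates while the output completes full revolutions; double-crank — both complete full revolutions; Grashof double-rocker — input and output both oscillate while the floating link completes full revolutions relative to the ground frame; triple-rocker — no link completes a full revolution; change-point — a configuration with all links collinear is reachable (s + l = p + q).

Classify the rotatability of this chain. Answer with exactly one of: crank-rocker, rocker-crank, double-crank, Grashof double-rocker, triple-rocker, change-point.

lengths: ground=12, input=6, coupler=14, output=4
sorted: s=4 (shortest), l=14 (longest), p+q=18
s + l = 18 vs p + q = 18
s + l = p + q → change-point (collinear configuration reachable)

change-point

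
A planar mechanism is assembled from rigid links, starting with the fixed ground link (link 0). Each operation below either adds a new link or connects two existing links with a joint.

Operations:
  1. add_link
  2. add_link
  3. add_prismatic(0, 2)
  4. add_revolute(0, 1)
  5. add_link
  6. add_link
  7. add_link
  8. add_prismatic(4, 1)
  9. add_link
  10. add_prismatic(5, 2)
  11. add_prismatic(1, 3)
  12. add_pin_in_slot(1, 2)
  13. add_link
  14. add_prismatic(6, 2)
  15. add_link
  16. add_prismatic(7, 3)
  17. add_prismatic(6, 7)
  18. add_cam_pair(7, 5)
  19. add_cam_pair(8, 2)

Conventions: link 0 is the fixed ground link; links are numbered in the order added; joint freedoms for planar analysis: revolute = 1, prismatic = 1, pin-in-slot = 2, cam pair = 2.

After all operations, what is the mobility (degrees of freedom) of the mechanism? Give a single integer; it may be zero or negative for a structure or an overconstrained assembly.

L=1 J1=0 J2=0
add link → L=2 J1=0 J2=0
add link → L=3 J1=0 J2=0
P@0,2 dof=1 J1 → L=3 J1=1 J2=0
R@0,1 dof=1 J1 → L=3 J1=2 J2=0
add link → L=4 J1=2 J2=0
add link → L=5 J1=2 J2=0
add link → L=6 J1=2 J2=0
P@4,1 dof=1 J1 → L=6 J1=3 J2=0
add link → L=7 J1=3 J2=0
P@5,2 dof=1 J1 → L=7 J1=4 J2=0
P@1,3 dof=1 J1 → L=7 J1=5 J2=0
PS@1,2 dof=2 J2 → L=7 J1=5 J2=1
add link → L=8 J1=5 J2=1
P@6,2 dof=1 J1 → L=8 J1=6 J2=1
add link → L=9 J1=6 J2=1
P@7,3 dof=1 J1 → L=9 J1=7 J2=1
P@6,7 dof=1 J1 → L=9 J1=8 J2=1
C@7,5 dof=2 J2 → L=9 J1=8 J2=2
C@8,2 dof=2 J2 → L=9 J1=8 J2=3
M=3(L−1)−2J1−J2=3·8−2·8−3=5

M = 5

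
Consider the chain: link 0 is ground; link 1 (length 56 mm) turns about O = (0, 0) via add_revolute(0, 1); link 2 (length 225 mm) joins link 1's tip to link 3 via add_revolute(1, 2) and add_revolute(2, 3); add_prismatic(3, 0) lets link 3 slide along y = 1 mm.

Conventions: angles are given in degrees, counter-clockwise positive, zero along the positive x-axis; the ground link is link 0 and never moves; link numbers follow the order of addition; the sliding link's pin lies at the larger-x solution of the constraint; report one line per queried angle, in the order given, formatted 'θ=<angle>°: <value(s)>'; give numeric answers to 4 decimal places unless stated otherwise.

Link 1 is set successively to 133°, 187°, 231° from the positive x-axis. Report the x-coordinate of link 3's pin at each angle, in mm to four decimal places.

geometry: r = 56 mm, L = 225 mm, e = 1 mm
θ=133°: crank pin P = (r cos θ, r sin θ) = (-38.191908, 40.955807)
θ=133°: h = r sin θ − e = 40.955807 − 1 = 39.955807
θ=133°: x = r cos θ + √(L² − h²) = -38.191908 + 221.423877 = 183.231969
θ=187°: crank pin P = (r cos θ, r sin θ) = (-55.582584, -6.824683)
θ=187°: h = r sin θ − e = -6.824683 − 1 = -7.824683
θ=187°: x = r cos θ + √(L² − h²) = -55.582584 + 224.863902 = 169.281317
θ=231°: crank pin P = (r cos θ, r sin θ) = (-35.241942, -43.520174)
θ=231°: h = r sin θ − e = -43.520174 − 1 = -44.520174
θ=231°: x = r cos θ + √(L² − h²) = -35.241942 + 220.551477 = 185.309535

θ=133°: 183.2320
θ=187°: 169.2813
θ=231°: 185.3095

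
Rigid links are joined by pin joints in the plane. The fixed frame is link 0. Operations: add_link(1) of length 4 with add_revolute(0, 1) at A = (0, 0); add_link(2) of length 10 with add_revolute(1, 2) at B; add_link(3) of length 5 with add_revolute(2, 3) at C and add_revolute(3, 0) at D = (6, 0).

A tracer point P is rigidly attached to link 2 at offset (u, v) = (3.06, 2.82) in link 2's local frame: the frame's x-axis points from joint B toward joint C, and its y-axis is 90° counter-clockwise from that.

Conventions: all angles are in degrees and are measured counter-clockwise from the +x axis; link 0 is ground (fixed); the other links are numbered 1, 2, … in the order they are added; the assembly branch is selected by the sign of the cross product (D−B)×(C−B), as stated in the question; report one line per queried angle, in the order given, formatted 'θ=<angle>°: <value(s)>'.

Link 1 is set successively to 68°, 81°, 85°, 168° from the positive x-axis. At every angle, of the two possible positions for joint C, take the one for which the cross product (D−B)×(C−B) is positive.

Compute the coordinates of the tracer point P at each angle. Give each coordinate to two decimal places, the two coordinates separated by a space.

A=(0,0), D=(6.00,0)
θ=68°: B = A + 4.00·(cos68°, sin68°) = (1.4984, 3.7087)
θ=68°: |BD| = 5.8326
θ=68°: circle(B,10.00) ∩ circle(D,5.00): a=9.3457, h=3.5578
θ=68°:   candidates: C₊=(10.9737,0.5120) cross=20.751; C₋=(6.4491,-4.9798) cross=-20.751
θ=68°:   branch + wants cross > 0 → take C=(10.9737,0.5120) (cross=20.751)
θ=68°: ex = (C−B)/|BC| = (0.9475,-0.3197); ey = (0.3197,0.9475)
θ=68°: P = B + 3.06·ex + 2.82·ey = (5.2993,5.4026)
θ=81°: B = A + 4.00·(cos81°, sin81°) = (0.6257, 3.9508)
θ=81°: |BD| = 6.6702
θ=81°: circle(B,10.00) ∩ circle(D,5.00): a=8.9571, h=4.4463
θ=81°:   candidates: C₊=(10.4762,2.2279) cross=29.658; C₋=(5.2091,-4.9370) cross=-29.658
θ=81°:   branch + wants cross > 0 → take C=(10.4762,2.2279) (cross=29.658)
θ=81°: ex = (C−B)/|BC| = (0.9850,-0.1723); ey = (0.1723,0.9850)
θ=81°: P = B + 3.06·ex + 2.82·ey = (4.1258,6.2014)
θ=85°: B = A + 4.00·(cos85°, sin85°) = (0.3486, 3.9848)
θ=85°: |BD| = 6.9149
θ=85°: circle(B,10.00) ∩ circle(D,5.00): a=8.8805, h=4.5975
θ=85°:   candidates: C₊=(10.2557,2.6247) cross=31.791; C₋=(4.9571,-4.8900) cross=-31.791
θ=85°:   branch + wants cross > 0 → take C=(10.2557,2.6247) (cross=31.791)
θ=85°: ex = (C−B)/|BC| = (0.9907,-0.1360); ey = (0.1360,0.9907)
θ=85°: P = B + 3.06·ex + 2.82·ey = (3.7637,6.3624)
θ=168°: B = A + 4.00·(cos168°, sin168°) = (-3.9126, 0.8316)
θ=168°: |BD| = 9.9474
θ=168°: circle(B,10.00) ∩ circle(D,5.00): a=8.7435, h=4.8529
θ=168°:   candidates: C₊=(5.2061,4.9366) cross=48.274; C₋=(4.3946,-4.7353) cross=-48.274
θ=168°:   branch + wants cross > 0 → take C=(5.2061,4.9366) (cross=48.274)
θ=168°: ex = (C−B)/|BC| = (0.9119,0.4105); ey = (-0.4105,0.9119)
θ=168°: P = B + 3.06·ex + 2.82·ey = (-2.2799,4.6592)

θ=68°: 5.30 5.40
θ=81°: 4.13 6.20
θ=85°: 3.76 6.36
θ=168°: -2.28 4.66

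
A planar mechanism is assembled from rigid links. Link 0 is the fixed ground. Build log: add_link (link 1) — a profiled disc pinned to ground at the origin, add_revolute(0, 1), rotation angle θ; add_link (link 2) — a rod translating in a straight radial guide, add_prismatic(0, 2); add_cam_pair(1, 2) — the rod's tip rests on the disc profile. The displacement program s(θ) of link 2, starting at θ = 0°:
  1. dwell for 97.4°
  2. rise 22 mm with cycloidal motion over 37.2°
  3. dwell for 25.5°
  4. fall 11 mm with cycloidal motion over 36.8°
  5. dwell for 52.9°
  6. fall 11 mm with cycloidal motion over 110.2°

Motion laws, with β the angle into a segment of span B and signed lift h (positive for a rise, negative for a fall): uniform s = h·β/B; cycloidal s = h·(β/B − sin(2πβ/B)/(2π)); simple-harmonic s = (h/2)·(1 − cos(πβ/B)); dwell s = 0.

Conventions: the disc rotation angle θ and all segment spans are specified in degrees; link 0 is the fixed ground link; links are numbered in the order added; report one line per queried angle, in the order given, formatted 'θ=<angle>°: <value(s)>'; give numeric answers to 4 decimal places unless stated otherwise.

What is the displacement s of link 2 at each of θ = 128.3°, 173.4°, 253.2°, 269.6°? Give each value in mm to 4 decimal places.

seg 1 [0°–97.4°] dwell: s stays 0.0000
seg 2 [97.4°–134.6°] cycloidal, h=22: θ=128.3° here. β=30.9, B=37.2. 22·(0.8306 − sin(2π·0.8306)/(2π)) = 21.3356 → s = 21.3356
seg 2 [97.4°–134.6°] cycloidal, h=22: full span → s += 22 → s = 22.0000
seg 3 [134.6°–160.1°] dwell: s stays 22.0000
seg 4 [160.1°–196.9°] cycloidal, h=-11: θ=173.4° here. β=13.3, B=36.8. -11·(0.3614 − sin(2π·0.3614)/(2π)) = -2.6366 → s = 19.3634
seg 4 [160.1°–196.9°] cycloidal, h=-11: full span → s += -11 → s = 11.0000
seg 5 [196.9°–249.8°] dwell: s stays 11.0000
seg 6 [249.8°–360°] cycloidal, h=-11: θ=253.2° here. β=3.4, B=110.2. -11·(0.0309 − sin(2π·0.0309)/(2π)) = -0.0021 → s = 10.9979
seg 6 [249.8°–360°] cycloidal, h=-11: θ=269.6° here. β=19.8, B=110.2. -11·(0.1797 − sin(2π·0.1797)/(2π)) = -0.3939 → s = 10.6061

θ=128.3°: 21.3356
θ=173.4°: 19.3634
θ=253.2°: 10.9979
θ=269.6°: 10.6061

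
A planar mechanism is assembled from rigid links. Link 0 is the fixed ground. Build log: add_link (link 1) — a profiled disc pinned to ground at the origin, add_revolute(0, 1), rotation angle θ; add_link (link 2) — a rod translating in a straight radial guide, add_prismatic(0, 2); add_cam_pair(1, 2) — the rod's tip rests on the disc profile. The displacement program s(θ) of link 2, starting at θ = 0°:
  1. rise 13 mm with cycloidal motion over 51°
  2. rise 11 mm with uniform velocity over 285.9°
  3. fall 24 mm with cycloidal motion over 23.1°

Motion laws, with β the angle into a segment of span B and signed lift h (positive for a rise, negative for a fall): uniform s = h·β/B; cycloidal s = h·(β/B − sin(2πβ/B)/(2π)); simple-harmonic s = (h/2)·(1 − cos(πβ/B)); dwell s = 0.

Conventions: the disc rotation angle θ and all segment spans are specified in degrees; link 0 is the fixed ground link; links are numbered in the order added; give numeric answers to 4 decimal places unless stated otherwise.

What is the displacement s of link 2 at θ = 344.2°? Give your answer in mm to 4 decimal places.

seg 1 [0°–51°] cycloidal, h=13: full span → s += 13 → s = 13.0000
seg 2 [51°–336.9°] uniform, h=11: full span → s += 11 → s = 24.0000
seg 3 [336.9°–360°] cycloidal, h=-24: θ=344.2° here. β=7.3, B=23.1. -24·(0.3160 − sin(2π·0.3160)/(2π)) = -4.0886 → s = 19.9114

19.9114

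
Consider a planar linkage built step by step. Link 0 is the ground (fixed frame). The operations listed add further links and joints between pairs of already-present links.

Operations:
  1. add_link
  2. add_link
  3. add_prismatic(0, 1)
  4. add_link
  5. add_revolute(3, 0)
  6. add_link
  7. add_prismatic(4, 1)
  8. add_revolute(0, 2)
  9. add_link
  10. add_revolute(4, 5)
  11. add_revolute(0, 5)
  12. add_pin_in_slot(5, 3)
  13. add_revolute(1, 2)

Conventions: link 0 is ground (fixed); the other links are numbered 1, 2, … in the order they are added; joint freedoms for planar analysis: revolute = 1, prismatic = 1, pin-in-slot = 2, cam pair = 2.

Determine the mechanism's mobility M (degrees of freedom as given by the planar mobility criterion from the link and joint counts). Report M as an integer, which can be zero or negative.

L=1 J1=0 J2=0
add link → L=2 J1=0 J2=0
add link → L=3 J1=0 J2=0
P@0,1 dof=1 J1 → L=3 J1=1 J2=0
add link → L=4 J1=1 J2=0
R@3,0 dof=1 J1 → L=4 J1=2 J2=0
add link → L=5 J1=2 J2=0
P@4,1 dof=1 J1 → L=5 J1=3 J2=0
R@0,2 dof=1 J1 → L=5 J1=4 J2=0
add link → L=6 J1=4 J2=0
R@4,5 dof=1 J1 → L=6 J1=5 J2=0
R@0,5 dof=1 J1 → L=6 J1=6 J2=0
PS@5,3 dof=2 J2 → L=6 J1=6 J2=1
R@1,2 dof=1 J1 → L=6 J1=7 J2=1
M=3(L−1)−2J1−J2=3·5−2·7−1=0

M = 0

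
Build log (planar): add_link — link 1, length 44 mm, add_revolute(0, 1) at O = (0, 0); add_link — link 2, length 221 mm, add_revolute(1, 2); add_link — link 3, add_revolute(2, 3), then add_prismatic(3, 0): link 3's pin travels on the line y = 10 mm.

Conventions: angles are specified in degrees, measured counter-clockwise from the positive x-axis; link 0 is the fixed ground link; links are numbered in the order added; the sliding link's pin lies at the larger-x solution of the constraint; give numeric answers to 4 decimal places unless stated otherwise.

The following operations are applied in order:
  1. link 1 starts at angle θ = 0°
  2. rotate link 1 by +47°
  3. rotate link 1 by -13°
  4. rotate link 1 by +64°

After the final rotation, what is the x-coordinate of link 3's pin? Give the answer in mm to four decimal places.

geometry: r = 44 mm, L = 221 mm, e = 10 mm; θ starts at 0°
rotate link 1 by +47°: θ ← 0° +47° = 47°
rotate link 1 by -13°: θ ← 47° -13° = 34°
rotate link 1 by +64°: θ ← 34° +64° = 98°
crank pin P = (r cos θ, r sin θ) = (-6.123616, 43.571795)
h = r sin θ − e = 43.571795 − 10 = 33.571795
x = r cos θ + √(L² − h²) = -6.123616 + 218.435195 = 212.311579

212.3116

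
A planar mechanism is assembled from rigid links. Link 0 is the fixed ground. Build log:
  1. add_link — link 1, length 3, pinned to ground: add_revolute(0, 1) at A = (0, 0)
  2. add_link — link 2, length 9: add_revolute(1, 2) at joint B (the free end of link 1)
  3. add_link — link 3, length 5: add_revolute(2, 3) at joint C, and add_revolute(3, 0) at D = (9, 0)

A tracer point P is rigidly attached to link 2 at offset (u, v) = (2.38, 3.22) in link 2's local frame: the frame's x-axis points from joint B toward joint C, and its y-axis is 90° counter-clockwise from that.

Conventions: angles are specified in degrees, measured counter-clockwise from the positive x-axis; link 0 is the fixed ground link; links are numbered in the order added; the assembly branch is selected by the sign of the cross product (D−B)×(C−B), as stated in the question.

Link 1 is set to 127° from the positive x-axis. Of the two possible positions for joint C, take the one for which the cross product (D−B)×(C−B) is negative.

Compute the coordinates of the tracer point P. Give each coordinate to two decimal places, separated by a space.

A=(0,0), D=(9.00,0)
B = A + 3.00·(cos127°, sin127°) = (-1.8054, 2.3959)
|BD| = 11.0679
circle(B,9.00) ∩ circle(D,5.00): a=8.0638, h=3.9969
  candidates: C₊=(6.9324,4.5525) cross=44.237; C₋=(5.2019,-3.2518) cross=-44.237
  branch - wants cross < 0 → take C=(5.2019,-3.2518) (cross=-44.237)
ex = (C−B)/|BC| = (0.7786,-0.6275); ey = (0.6275,0.7786)
P = B + 2.38·ex + 3.22·ey = (2.0682,3.4095)

2.07 3.41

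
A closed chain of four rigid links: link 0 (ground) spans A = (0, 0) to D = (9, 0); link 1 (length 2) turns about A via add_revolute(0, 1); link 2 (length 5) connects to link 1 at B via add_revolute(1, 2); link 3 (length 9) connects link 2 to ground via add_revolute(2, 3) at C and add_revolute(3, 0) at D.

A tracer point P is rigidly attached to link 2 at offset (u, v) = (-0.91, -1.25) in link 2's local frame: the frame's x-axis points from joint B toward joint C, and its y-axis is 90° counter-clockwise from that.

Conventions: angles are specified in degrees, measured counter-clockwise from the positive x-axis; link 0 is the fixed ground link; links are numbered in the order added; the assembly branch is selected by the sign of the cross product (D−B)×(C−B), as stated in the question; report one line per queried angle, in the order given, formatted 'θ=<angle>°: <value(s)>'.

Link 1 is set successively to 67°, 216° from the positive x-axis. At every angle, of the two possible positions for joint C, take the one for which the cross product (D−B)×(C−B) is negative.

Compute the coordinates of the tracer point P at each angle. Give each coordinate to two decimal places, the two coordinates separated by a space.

A=(0,0), D=(9.00,0)
θ=67°: B = A + 2.00·(cos67°, sin67°) = (0.7815, 1.8410)
θ=67°: |BD| = 8.4222
θ=67°: circle(B,5.00) ∩ circle(D,9.00): a=0.8866, h=4.9208
θ=67°:   candidates: C₊=(2.7222,6.4490) cross=41.444; C₋=(0.5710,-3.1546) cross=-41.444
θ=67°:   branch - wants cross < 0 → take C=(0.5710,-3.1546) (cross=-41.444)
θ=67°: ex = (C−B)/|BC| = (-0.0421,-0.9991); ey = (0.9991,-0.0421)
θ=67°: P = B + -0.91·ex + -1.25·ey = (-0.4291,2.8028)
θ=216°: B = A + 2.00·(cos216°, sin216°) = (-1.6180, -1.1756)
θ=216°: |BD| = 10.6829
θ=216°: circle(B,5.00) ∩ circle(D,9.00): a=2.7204, h=4.1951
θ=216°:   candidates: C₊=(0.6243,3.2935) cross=44.816; C₋=(1.5475,-5.0459) cross=-44.816
θ=216°:   branch - wants cross < 0 → take C=(1.5475,-5.0459) (cross=-44.816)
θ=216°: ex = (C−B)/|BC| = (0.6331,-0.7741); ey = (0.7741,0.6331)
θ=216°: P = B + -0.91·ex + -1.25·ey = (-3.1617,-1.2626)

θ=67°: -0.43 2.80
θ=216°: -3.16 -1.26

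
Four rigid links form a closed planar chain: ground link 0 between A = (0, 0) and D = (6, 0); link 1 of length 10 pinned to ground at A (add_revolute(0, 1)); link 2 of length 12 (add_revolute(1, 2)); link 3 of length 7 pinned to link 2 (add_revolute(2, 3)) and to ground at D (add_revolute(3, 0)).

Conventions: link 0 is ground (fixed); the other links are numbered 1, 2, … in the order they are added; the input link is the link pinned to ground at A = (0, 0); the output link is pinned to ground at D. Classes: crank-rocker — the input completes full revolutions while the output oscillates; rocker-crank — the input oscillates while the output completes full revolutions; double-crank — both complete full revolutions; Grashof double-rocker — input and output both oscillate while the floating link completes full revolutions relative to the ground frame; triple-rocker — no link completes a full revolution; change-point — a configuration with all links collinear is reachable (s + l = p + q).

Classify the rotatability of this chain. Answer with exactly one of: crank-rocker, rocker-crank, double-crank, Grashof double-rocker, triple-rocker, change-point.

lengths: ground=6, input=10, coupler=12, output=7
sorted: s=6 (shortest), l=12 (longest), p+q=17
s + l = 18 vs p + q = 17
s + l > p + q → non-Grashof → no link fully rotates → triple-rocker

triple-rocker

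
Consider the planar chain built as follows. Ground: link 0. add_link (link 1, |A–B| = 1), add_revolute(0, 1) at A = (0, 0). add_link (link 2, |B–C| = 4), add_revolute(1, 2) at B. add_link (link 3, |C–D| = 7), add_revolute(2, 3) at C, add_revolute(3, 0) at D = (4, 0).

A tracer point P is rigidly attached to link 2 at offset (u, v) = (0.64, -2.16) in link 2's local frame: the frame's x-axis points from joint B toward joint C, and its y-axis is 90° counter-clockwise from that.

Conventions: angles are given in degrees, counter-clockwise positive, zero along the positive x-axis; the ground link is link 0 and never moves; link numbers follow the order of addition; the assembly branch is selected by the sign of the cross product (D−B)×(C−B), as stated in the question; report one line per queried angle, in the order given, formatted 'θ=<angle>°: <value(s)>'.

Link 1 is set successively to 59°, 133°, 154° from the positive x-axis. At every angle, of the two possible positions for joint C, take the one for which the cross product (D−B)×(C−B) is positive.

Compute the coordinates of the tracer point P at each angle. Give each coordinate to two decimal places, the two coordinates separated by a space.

A=(0,0), D=(4.00,0)
θ=59°: B = A + 1.00·(cos59°, sin59°) = (0.5150, 0.8572)
θ=59°: |BD| = 3.5888
θ=59°: circle(B,4.00) ∩ circle(D,7.00): a=-2.8032, h=2.8534
θ=59°:   candidates: C₊=(-1.5255,4.2976) cross=10.241; C₋=(-2.8885,-1.2442) cross=-10.241
θ=59°:   branch + wants cross > 0 → take C=(-1.5255,4.2976) (cross=10.241)
θ=59°: ex = (C−B)/|BC| = (-0.5101,0.8601); ey = (-0.8601,-0.5101)
θ=59°: P = B + 0.64·ex + -2.16·ey = (2.0464,2.5095)
θ=133°: B = A + 1.00·(cos133°, sin133°) = (-0.6820, 0.7314)
θ=133°: |BD| = 4.7388
θ=133°: circle(B,4.00) ∩ circle(D,7.00): a=-1.1125, h=3.8422
θ=133°:   candidates: C₊=(-1.1882,4.6992) cross=18.207; C₋=(-2.3742,-2.8931) cross=-18.207
θ=133°:   branch + wants cross > 0 → take C=(-1.1882,4.6992) (cross=18.207)
θ=133°: ex = (C−B)/|BC| = (-0.1266,0.9920); ey = (-0.9920,-0.1266)
θ=133°: P = B + 0.64·ex + -2.16·ey = (1.3796,1.6396)
θ=154°: B = A + 1.00·(cos154°, sin154°) = (-0.8988, 0.4384)
θ=154°: |BD| = 4.9184
θ=154°: circle(B,4.00) ∩ circle(D,7.00): a=-0.8956, h=3.8985
θ=154°:   candidates: C₊=(-1.4433,4.4011) cross=19.174; C₋=(-2.1383,-3.3647) cross=-19.174
θ=154°:   branch + wants cross > 0 → take C=(-1.4433,4.4011) (cross=19.174)
θ=154°: ex = (C−B)/|BC| = (-0.1361,0.9907); ey = (-0.9907,-0.1361)
θ=154°: P = B + 0.64·ex + -2.16·ey = (1.1540,1.3665)

θ=59°: 2.05 2.51
θ=133°: 1.38 1.64
θ=154°: 1.15 1.37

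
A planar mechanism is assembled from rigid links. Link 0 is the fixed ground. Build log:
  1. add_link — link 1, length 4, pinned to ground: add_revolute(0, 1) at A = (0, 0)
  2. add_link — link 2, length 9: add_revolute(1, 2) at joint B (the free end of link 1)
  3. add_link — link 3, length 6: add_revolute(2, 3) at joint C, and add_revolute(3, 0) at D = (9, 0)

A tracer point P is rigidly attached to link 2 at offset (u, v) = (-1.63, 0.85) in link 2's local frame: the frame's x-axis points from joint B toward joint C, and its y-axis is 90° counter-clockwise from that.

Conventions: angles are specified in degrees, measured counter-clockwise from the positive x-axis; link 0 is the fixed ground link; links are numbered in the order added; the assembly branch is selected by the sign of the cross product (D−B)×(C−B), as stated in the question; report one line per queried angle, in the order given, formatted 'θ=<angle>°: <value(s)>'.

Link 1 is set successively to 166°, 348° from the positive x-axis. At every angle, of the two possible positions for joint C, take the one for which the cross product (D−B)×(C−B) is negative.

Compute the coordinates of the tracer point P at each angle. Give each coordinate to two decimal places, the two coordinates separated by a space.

A=(0,0), D=(9.00,0)
θ=166°: B = A + 4.00·(cos166°, sin166°) = (-3.8812, 0.9677)
θ=166°: |BD| = 12.9175
θ=166°: circle(B,9.00) ∩ circle(D,6.00): a=8.2006, h=3.7082
θ=166°:   candidates: C₊=(4.5741,4.0511) cross=47.901; C₋=(4.0185,-3.3444) cross=-47.901
θ=166°:   branch - wants cross < 0 → take C=(4.0185,-3.3444) (cross=-47.901)
θ=166°: ex = (C−B)/|BC| = (0.8777,-0.4791); ey = (0.4791,0.8777)
θ=166°: P = B + -1.63·ex + 0.85·ey = (-4.9047,2.4947)
θ=348°: B = A + 4.00·(cos348°, sin348°) = (3.9126, -0.8316)
θ=348°: |BD| = 5.1549
θ=348°: circle(B,9.00) ∩ circle(D,6.00): a=6.9422, h=5.7276
θ=348°:   candidates: C₊=(9.8398,5.9409) cross=29.526; C₋=(11.6879,-5.3642) cross=-29.526
θ=348°:   branch - wants cross < 0 → take C=(11.6879,-5.3642) (cross=-29.526)
θ=348°: ex = (C−B)/|BC| = (0.8639,-0.5036); ey = (0.5036,0.8639)
θ=348°: P = B + -1.63·ex + 0.85·ey = (2.9325,0.7236)

θ=166°: -4.90 2.49
θ=348°: 2.93 0.72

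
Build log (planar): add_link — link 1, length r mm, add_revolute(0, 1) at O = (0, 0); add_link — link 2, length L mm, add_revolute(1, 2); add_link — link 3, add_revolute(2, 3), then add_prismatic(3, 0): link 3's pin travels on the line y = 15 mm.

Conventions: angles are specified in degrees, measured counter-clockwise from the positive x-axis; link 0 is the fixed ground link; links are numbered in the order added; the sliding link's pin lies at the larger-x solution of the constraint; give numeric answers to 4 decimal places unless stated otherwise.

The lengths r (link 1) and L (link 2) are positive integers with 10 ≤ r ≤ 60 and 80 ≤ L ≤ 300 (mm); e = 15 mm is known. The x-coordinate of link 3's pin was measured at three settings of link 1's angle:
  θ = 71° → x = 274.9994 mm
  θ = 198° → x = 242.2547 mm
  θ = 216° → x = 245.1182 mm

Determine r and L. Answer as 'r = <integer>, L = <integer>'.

constraint per measurement: (x − r cos θ)² + (r sin θ − e)² = L²
subtracting the θ₁ and θ₂ equations cancels the r² and L² terms:
r = (x₁² − x₂²) / (2[(x₁cos θ₁ + e sin θ₁) − (x₂cos θ₂ + e sin θ₂)]) = 25.0000 → r = 25
L² = (x₁ − r cos θ₁)² + (r sin θ₁ − e)² = 71288.9787 → L = 267.0000 → L = 267
check at θ₃=216°: x = 245.1182 (printed 245.1182) ✓

r = 25, L = 267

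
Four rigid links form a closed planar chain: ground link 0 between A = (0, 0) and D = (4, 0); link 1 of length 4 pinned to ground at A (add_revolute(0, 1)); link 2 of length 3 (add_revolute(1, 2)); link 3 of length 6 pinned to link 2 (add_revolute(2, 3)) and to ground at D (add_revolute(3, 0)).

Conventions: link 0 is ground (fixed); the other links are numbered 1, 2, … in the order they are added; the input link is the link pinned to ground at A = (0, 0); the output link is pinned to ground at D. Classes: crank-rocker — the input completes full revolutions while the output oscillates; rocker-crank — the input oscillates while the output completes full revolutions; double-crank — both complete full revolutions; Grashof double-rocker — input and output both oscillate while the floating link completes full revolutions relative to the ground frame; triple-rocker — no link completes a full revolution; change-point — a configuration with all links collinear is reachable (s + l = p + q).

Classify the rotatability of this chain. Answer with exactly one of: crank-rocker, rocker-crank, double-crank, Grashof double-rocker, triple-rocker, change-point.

lengths: ground=4, input=4, coupler=3, output=6
sorted: s=3 (shortest), l=6 (longest), p+q=8
s + l = 9 vs p + q = 8
s + l > p + q → non-Grashof → no link fully rotates → triple-rocker

triple-rocker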